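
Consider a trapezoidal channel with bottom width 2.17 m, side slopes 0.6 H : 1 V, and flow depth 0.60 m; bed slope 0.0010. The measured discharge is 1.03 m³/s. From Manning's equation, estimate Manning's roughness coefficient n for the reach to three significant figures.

A = (b + z·y)·y = (2.17 + 0.6×0.60)×0.60 = 1.518 m²
P = b + 2y√(1+z²) = 2.17 + 2×0.60×√(1+0.6²) = 3.569 m
R = A/P = 1.518/3.569 = 0.4253 m
n = (1/Q)·A·R^(2/3)·S^(1/2) = (1/1.03) × 1.518 × 0.5655 × 0.03162 = 0.02636

0.0264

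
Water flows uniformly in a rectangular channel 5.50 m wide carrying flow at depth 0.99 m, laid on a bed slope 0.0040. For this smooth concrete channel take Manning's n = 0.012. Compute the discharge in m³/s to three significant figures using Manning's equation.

A = b·y = 5.50 × 0.99 = 5.445 m²
P = b + 2y = 5.50 + 2×0.99 = 7.480 m
R = A/P = 5.445/7.480 = 0.7279 m
Q = (1/n)·A·R^(2/3)·S^(1/2) = (1/0.012) × 5.445 × 0.7279^(2/3) × 0.0040^(1/2) = 23.22 m³/s

23.2 m³/s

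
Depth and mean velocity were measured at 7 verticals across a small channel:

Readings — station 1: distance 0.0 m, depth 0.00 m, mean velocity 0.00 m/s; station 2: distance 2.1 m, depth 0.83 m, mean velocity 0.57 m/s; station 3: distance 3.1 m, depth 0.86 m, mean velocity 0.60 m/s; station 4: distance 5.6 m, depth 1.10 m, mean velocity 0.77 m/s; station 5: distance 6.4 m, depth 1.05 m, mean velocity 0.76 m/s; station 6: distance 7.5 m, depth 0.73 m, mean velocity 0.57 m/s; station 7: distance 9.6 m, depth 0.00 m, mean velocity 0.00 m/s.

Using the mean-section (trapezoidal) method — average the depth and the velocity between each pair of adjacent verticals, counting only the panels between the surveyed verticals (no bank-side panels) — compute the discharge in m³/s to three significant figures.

3.95 m³/s

Panel 1-2: Δb = 2.1 m, d̄ = (0.00+0.83)/2 = 0.415, v̄ = (0.00+0.57)/2 = 0.285 → q = 2.1×0.415×0.285 = 0.2484 m³/s
Panel 2-3: Δb = 1 m, d̄ = (0.83+0.86)/2 = 0.845, v̄ = (0.57+0.60)/2 = 0.585 → q = 1×0.845×0.585 = 0.4943 m³/s
Panel 3-4: Δb = 2.5 m, d̄ = (0.86+1.10)/2 = 0.98, v̄ = (0.60+0.77)/2 = 0.685 → q = 2.5×0.98×0.685 = 1.678 m³/s
Panel 4-5: Δb = 0.8 m, d̄ = (1.10+1.05)/2 = 1.075, v̄ = (0.77+0.76)/2 = 0.765 → q = 0.8×1.075×0.765 = 0.6579 m³/s
Panel 5-6: Δb = 1.1 m, d̄ = (1.05+0.73)/2 = 0.89, v̄ = (0.76+0.57)/2 = 0.665 → q = 1.1×0.89×0.665 = 0.6510 m³/s
Panel 6-7: Δb = 2.1 m, d̄ = (0.73+0.00)/2 = 0.365, v̄ = (0.57+0.00)/2 = 0.285 → q = 2.1×0.365×0.285 = 0.2185 m³/s
Q = Σ q = 3.948 m³/s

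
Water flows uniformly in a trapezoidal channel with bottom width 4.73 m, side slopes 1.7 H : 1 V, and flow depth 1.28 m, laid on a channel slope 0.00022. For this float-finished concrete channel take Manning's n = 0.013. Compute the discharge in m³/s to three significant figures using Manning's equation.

A = (b + z·y)·y = (4.73 + 1.7×1.28)×1.28 = 8.840 m²
P = b + 2y√(1+z²) = 4.73 + 2×1.28×√(1+1.7²) = 9.779 m
R = A/P = 8.840/9.779 = 0.9039 m
Q = (1/n)·A·R^(2/3)·S^(1/2) = (1/0.013) × 8.840 × 0.9039^(2/3) × 0.00022^(1/2) = 9.429 m³/s

9.43 m³/s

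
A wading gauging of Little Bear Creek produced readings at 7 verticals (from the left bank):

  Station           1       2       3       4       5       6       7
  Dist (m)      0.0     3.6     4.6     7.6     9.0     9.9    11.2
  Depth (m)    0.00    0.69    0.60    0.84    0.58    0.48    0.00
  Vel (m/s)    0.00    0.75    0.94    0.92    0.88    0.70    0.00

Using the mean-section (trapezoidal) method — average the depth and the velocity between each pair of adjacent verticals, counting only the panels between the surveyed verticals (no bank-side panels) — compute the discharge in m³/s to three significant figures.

Panel 1-2: Δb = 3.6 m, d̄ = (0.00+0.69)/2 = 0.345, v̄ = (0.00+0.75)/2 = 0.375 → q = 3.6×0.345×0.375 = 0.4658 m³/s
Panel 2-3: Δb = 1 m, d̄ = (0.69+0.60)/2 = 0.645, v̄ = (0.75+0.94)/2 = 0.845 → q = 1×0.645×0.845 = 0.5450 m³/s
Panel 3-4: Δb = 3 m, d̄ = (0.60+0.84)/2 = 0.72, v̄ = (0.94+0.92)/2 = 0.93 → q = 3×0.72×0.93 = 2.009 m³/s
Panel 4-5: Δb = 1.4 m, d̄ = (0.84+0.58)/2 = 0.71, v̄ = (0.92+0.88)/2 = 0.9 → q = 1.4×0.71×0.9 = 0.8946 m³/s
Panel 5-6: Δb = 0.9 m, d̄ = (0.58+0.48)/2 = 0.53, v̄ = (0.88+0.70)/2 = 0.79 → q = 0.9×0.53×0.79 = 0.3768 m³/s
Panel 6-7: Δb = 1.3 m, d̄ = (0.48+0.00)/2 = 0.24, v̄ = (0.70+0.00)/2 = 0.35 → q = 1.3×0.24×0.35 = 0.1092 m³/s
Q = Σ q = 4.400 m³/s

4.40 m³/s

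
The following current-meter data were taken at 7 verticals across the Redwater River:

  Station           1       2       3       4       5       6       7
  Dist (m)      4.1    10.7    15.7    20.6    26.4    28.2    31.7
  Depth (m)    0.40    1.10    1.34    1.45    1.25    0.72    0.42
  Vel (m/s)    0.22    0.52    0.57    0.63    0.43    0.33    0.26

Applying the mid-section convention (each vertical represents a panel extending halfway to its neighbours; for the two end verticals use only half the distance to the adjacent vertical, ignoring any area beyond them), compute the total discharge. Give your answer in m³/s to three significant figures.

15.1 m³/s

w_1 = (10.7 − 4.1)/2 = 3.3 m; q_1 = 0.22 × 0.40 × 3.3 = 0.2904 m³/s
w_2 = (15.7 − 4.1)/2 = 5.8 m; q_2 = 0.52 × 1.10 × 5.8 = 3.318 m³/s
w_3 = (20.6 − 10.7)/2 = 4.95 m; q_3 = 0.57 × 1.34 × 4.95 = 3.781 m³/s
w_4 = (26.4 − 15.7)/2 = 5.35 m; q_4 = 0.63 × 1.45 × 5.35 = 4.887 m³/s
w_5 = (28.2 − 20.6)/2 = 3.8 m; q_5 = 0.43 × 1.25 × 3.8 = 2.043 m³/s
w_6 = (31.7 − 26.4)/2 = 2.65 m; q_6 = 0.33 × 0.72 × 2.65 = 0.6296 m³/s
w_7 = (31.7 − 28.2)/2 = 1.75 m; q_7 = 0.26 × 0.42 × 1.75 = 0.1911 m³/s
Q = Σ qᵢ = 15.14 m³/s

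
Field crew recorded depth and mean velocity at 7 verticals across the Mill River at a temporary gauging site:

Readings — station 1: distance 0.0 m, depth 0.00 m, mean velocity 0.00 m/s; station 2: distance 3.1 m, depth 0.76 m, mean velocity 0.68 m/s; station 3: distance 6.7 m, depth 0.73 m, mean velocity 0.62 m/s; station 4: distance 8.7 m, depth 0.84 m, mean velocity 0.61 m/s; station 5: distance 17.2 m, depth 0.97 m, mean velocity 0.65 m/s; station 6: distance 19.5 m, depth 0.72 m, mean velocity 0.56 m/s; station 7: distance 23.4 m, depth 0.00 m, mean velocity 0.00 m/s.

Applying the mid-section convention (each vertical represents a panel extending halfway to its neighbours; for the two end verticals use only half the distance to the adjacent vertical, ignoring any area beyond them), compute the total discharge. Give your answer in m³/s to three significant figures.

w_2 = (6.7 − 0.0)/2 = 3.35 m; q_2 = 0.68 × 0.76 × 3.35 = 1.731 m³/s
w_3 = (8.7 − 3.1)/2 = 2.8 m; q_3 = 0.62 × 0.73 × 2.8 = 1.267 m³/s
w_4 = (17.2 − 6.7)/2 = 5.25 m; q_4 = 0.61 × 0.84 × 5.25 = 2.690 m³/s
w_5 = (19.5 − 8.7)/2 = 5.4 m; q_5 = 0.65 × 0.97 × 5.4 = 3.405 m³/s
w_6 = (23.4 − 17.2)/2 = 3.1 m; q_6 = 0.56 × 0.72 × 3.1 = 1.250 m³/s
Stations 1, 7 contribute zero (depth or velocity is 0).
Q = Σ qᵢ = 10.34 m³/s

10.3 m³/s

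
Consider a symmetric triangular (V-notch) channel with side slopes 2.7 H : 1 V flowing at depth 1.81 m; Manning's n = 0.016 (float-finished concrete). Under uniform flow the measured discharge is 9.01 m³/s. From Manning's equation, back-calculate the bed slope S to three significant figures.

A = z·y² = 2.7×1.81² = 8.845 m²
P = 2y√(1+z²) = 2×1.81×√(1+2.7²) = 10.42 m
R = A/P = 8.845/10.42 = 0.8487 m
S = (Q·n / (1·A·R^(2/3)))² = (9.01×0.016 / (1×8.845×0.8964))² = 0.0003306

0.000331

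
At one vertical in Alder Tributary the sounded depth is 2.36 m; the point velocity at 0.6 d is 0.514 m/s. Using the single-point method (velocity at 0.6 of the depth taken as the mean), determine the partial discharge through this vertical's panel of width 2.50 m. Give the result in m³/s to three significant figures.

3.03 m³/s

v̄ = v₀.₆ = 0.514 m/s
q = v̄ × d × w = 0.5140 × 2.36 × 2.50 = 3.033 m³/s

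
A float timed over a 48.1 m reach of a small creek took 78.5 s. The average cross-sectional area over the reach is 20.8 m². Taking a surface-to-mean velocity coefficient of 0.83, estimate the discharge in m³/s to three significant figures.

v_surface = L / t̄ = 48.1 / 78.5 = 0.6127 m/s
v_mean = 0.83 × 0.6127 = 0.5086 m/s
Q = A × v_mean = 20.8 × 0.5086 = 10.58 m³/s

10.6 m³/s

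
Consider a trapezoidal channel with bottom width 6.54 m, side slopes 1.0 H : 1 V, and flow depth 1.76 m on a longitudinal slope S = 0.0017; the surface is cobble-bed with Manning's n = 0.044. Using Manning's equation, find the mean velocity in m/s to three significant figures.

1.10 m/s

A = (b + z·y)·y = (6.54 + 1.0×1.76)×1.76 = 14.61 m²
P = b + 2y√(1+z²) = 6.54 + 2×1.76×√(1+1.0²) = 11.52 m
R = A/P = 14.61/11.52 = 1.268 m
Q = (1/n)·A·R^(2/3)·S^(1/2) = (1/0.044) × 14.61 × 1.268^(2/3) × 0.0017^(1/2) = 16.04 m³/s
V = Q/A = 16.04/14.61 = 1.098 m/s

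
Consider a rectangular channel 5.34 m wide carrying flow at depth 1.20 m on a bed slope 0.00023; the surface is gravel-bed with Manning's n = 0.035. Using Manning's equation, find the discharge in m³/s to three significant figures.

A = b·y = 5.34 × 1.20 = 6.408 m²
P = b + 2y = 5.34 + 2×1.20 = 7.740 m
R = A/P = 6.408/7.740 = 0.8279 m
Q = (1/n)·A·R^(2/3)·S^(1/2) = (1/0.035) × 6.408 × 0.8279^(2/3) × 0.00023^(1/2) = 2.448 m³/s

2.45 m³/s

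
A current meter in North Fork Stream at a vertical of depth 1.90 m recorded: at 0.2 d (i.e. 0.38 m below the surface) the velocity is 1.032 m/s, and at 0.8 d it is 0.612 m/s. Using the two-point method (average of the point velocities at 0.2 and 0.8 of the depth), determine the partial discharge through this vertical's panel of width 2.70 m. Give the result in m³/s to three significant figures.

4.22 m³/s

v̄ = (1.032 + 0.612) / 2 = 0.8220 m/s
q = v̄ × d × w = 0.8220 × 1.90 × 2.70 = 4.217 m³/s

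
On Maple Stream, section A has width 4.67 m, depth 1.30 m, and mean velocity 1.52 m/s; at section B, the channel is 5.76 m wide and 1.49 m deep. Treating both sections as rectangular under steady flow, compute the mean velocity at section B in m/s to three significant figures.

Q = A₁V₁ = (4.67×1.30) × 1.52 = 9.228 m³/s
A₂ = 5.76 × 1.49 = 8.582 m²
V₂ = Q/A₂ = 9.228/8.582 = 1.075 m/s

1.08 m/s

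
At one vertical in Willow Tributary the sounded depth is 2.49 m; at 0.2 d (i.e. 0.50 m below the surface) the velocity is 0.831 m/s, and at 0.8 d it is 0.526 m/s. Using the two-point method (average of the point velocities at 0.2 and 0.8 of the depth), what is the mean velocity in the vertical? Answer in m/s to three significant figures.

0.679 m/s

v̄ = (0.831 + 0.526) / 2 = 0.6785 m/s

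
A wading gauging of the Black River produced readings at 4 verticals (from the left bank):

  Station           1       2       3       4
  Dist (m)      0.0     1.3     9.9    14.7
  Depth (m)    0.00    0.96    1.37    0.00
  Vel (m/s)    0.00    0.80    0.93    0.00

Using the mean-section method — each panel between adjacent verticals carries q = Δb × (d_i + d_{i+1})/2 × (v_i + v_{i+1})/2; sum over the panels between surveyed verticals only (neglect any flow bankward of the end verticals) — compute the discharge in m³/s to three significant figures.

10.4 m³/s

Panel 1-2: Δb = 1.3 m, d̄ = (0.00+0.96)/2 = 0.48, v̄ = (0.00+0.80)/2 = 0.4 → q = 1.3×0.48×0.4 = 0.2496 m³/s
Panel 2-3: Δb = 8.6 m, d̄ = (0.96+1.37)/2 = 1.165, v̄ = (0.80+0.93)/2 = 0.865 → q = 8.6×1.165×0.865 = 8.666 m³/s
Panel 3-4: Δb = 4.8 m, d̄ = (1.37+0.00)/2 = 0.685, v̄ = (0.93+0.00)/2 = 0.465 → q = 4.8×0.685×0.465 = 1.529 m³/s
Q = Σ q = 10.44 m³/s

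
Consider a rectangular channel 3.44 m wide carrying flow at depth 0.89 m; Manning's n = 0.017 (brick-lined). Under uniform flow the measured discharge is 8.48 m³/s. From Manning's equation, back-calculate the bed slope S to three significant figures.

A = b·y = 3.44 × 0.89 = 3.062 m²
P = b + 2y = 3.44 + 2×0.89 = 5.220 m
R = A/P = 3.062/5.220 = 0.5865 m
S = (Q·n / (1·A·R^(2/3)))² = (8.48×0.017 / (1×3.062×0.7007))² = 0.004516

0.00452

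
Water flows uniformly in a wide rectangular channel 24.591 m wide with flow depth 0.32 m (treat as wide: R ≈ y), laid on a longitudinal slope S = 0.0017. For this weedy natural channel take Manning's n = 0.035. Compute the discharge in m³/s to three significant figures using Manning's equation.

A = b·y = 24.591 × 0.32 = 7.869 m²
Wide channel: R ≈ y = 0.32 m
Q = (1/n)·A·R^(2/3)·S^(1/2) = (1/0.035) × 7.869 × 0.3200^(2/3) × 0.0017^(1/2) = 4.337 m³/s

4.34 m³/s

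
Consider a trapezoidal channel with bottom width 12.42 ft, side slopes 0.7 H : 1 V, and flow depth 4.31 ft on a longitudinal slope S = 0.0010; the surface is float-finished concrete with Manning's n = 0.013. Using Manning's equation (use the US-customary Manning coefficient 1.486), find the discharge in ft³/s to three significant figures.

A = (b + z·y)·y = (12.42 + 0.7×4.31)×4.31 = 66.53 ft²
P = b + 2y√(1+z²) = 12.42 + 2×4.31×√(1+0.7²) = 22.94 ft
R = A/P = 66.53/22.94 = 2.900 ft
Q = (1.486/n)·A·R^(2/3)·S^(1/2) = (1.486/0.013) × 66.53 × 2.900^(2/3) × 0.0010^(1/2) = 489.1 ft³/s

489 ft³/s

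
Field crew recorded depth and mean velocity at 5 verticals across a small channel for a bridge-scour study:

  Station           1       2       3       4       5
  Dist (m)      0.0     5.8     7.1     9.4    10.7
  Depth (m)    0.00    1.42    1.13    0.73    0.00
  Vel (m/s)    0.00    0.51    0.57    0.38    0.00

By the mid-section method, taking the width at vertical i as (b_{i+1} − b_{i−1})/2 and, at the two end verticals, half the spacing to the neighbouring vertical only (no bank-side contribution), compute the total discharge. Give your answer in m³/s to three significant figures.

4.23 m³/s

w_2 = (7.1 − 0.0)/2 = 3.55 m; q_2 = 0.51 × 1.42 × 3.55 = 2.571 m³/s
w_3 = (9.4 − 5.8)/2 = 1.8 m; q_3 = 0.57 × 1.13 × 1.8 = 1.159 m³/s
w_4 = (10.7 − 7.1)/2 = 1.8 m; q_4 = 0.38 × 0.73 × 1.8 = 0.4993 m³/s
Stations 1, 5 contribute zero (depth or velocity is 0).
Q = Σ qᵢ = 4.230 m³/s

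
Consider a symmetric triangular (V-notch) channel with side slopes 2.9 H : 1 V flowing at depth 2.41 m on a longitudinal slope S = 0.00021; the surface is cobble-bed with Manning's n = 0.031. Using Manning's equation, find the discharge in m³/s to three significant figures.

A = z·y² = 2.9×2.41² = 16.84 m²
P = 2y√(1+z²) = 2×2.41×√(1+2.9²) = 14.79 m
R = A/P = 16.84/14.79 = 1.139 m
Q = (1/n)·A·R^(2/3)·S^(1/2) = (1/0.031) × 16.84 × 1.139^(2/3) × 0.00021^(1/2) = 8.588 m³/s

8.59 m³/s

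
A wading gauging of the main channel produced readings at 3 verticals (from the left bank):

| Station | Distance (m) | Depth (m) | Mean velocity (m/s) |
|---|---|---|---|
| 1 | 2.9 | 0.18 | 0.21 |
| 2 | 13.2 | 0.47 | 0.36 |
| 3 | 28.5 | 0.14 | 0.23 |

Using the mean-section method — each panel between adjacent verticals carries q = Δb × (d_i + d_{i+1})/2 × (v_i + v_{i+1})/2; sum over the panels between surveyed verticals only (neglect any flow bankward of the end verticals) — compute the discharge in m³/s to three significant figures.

Panel 1-2: Δb = 10.3 m, d̄ = (0.18+0.47)/2 = 0.325, v̄ = (0.21+0.36)/2 = 0.285 → q = 10.3×0.325×0.285 = 0.9540 m³/s
Panel 2-3: Δb = 15.3 m, d̄ = (0.47+0.14)/2 = 0.305, v̄ = (0.36+0.23)/2 = 0.295 → q = 15.3×0.305×0.295 = 1.377 m³/s
Q = Σ q = 2.331 m³/s

2.33 m³/s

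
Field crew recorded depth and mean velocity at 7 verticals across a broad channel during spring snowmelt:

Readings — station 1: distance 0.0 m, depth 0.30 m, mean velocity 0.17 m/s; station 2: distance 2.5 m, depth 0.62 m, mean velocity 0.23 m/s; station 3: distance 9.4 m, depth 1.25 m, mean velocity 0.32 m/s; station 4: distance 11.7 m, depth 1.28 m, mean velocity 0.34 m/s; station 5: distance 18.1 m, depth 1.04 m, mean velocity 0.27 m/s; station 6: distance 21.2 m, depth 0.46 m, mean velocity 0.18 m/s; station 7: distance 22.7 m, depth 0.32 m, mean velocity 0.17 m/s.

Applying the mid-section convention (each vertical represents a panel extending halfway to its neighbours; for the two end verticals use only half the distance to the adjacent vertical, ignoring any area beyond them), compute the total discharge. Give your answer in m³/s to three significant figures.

w_1 = (2.5 − 0.0)/2 = 1.25 m; q_1 = 0.17 × 0.30 × 1.25 = 0.06375 m³/s
w_2 = (9.4 − 0.0)/2 = 4.7 m; q_2 = 0.23 × 0.62 × 4.7 = 0.6702 m³/s
w_3 = (11.7 − 2.5)/2 = 4.6 m; q_3 = 0.32 × 1.25 × 4.6 = 1.840 m³/s
w_4 = (18.1 − 9.4)/2 = 4.35 m; q_4 = 0.34 × 1.28 × 4.35 = 1.893 m³/s
w_5 = (21.2 − 11.7)/2 = 4.75 m; q_5 = 0.27 × 1.04 × 4.75 = 1.334 m³/s
w_6 = (22.7 − 18.1)/2 = 2.3 m; q_6 = 0.18 × 0.46 × 2.3 = 0.1904 m³/s
w_7 = (22.7 − 21.2)/2 = 0.75 m; q_7 = 0.17 × 0.32 × 0.75 = 0.04080 m³/s
Q = Σ qᵢ = 6.032 m³/s

6.03 m³/s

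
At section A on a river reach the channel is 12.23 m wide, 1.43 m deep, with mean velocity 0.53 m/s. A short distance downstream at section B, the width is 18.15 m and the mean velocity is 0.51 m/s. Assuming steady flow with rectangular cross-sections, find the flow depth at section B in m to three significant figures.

1.00 m

Q = A₁V₁ = (12.23×1.43) × 0.53 = 9.269 m³/s
d₂ = Q/(b₂ V₂) = 9.269/(18.15×0.51) = 1.001 m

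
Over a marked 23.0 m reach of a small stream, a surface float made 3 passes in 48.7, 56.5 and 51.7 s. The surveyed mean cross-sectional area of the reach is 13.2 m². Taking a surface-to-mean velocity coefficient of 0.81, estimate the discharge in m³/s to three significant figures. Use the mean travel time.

4.70 m³/s

t̄ = (48.7 + 56.5 + 51.7) / 3 = 52.3 s
v_surface = L / t̄ = 23.0 / 52.3 = 0.4398 m/s
v_mean = 0.81 × 0.4398 = 0.3562 m/s
Q = A × v_mean = 13.2 × 0.3562 = 4.702 m³/s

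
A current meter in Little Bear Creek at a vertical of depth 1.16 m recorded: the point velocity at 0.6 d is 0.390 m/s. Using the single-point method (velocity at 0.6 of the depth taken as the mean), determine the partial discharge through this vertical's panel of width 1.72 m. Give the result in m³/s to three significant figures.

v̄ = v₀.₆ = 0.390 m/s
q = v̄ × d × w = 0.3900 × 1.16 × 1.72 = 0.7781 m³/s

0.778 m³/s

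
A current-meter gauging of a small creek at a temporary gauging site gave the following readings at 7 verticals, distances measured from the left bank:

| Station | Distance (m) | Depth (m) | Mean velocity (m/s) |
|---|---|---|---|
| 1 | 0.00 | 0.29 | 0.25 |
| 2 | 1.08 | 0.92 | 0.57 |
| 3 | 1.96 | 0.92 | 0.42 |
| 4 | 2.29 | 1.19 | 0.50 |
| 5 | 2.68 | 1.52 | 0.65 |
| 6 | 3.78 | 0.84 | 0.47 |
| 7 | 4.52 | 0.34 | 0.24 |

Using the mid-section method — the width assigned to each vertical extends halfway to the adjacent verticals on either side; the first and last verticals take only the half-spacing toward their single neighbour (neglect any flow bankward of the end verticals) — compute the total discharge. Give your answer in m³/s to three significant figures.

2.13 m³/s

w_1 = (1.08 − 0.00)/2 = 0.54 m; q_1 = 0.25 × 0.29 × 0.54 = 0.03915 m³/s
w_2 = (1.96 − 0.00)/2 = 0.98 m; q_2 = 0.57 × 0.92 × 0.98 = 0.5139 m³/s
w_3 = (2.29 − 1.08)/2 = 0.605 m; q_3 = 0.42 × 0.92 × 0.605 = 0.2338 m³/s
w_4 = (2.68 − 1.96)/2 = 0.36 m; q_4 = 0.50 × 1.19 × 0.36 = 0.2142 m³/s
w_5 = (3.78 − 2.29)/2 = 0.745 m; q_5 = 0.65 × 1.52 × 0.745 = 0.7361 m³/s
w_6 = (4.52 − 2.68)/2 = 0.92 m; q_6 = 0.47 × 0.84 × 0.92 = 0.3632 m³/s
w_7 = (4.52 − 3.78)/2 = 0.37 m; q_7 = 0.24 × 0.34 × 0.37 = 0.03019 m³/s
Q = Σ qᵢ = 2.131 m³/s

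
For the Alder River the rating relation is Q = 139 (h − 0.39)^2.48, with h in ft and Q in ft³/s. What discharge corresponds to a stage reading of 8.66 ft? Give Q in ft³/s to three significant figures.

Q = 139 × (8.66 − 0.39)^2.48 = 139 × 8.27^2.48 = 26210 ft³/s

26200 ft³/s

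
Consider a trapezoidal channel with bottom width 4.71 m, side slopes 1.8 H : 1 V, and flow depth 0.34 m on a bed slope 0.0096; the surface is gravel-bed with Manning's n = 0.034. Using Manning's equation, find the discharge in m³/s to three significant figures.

2.32 m³/s

A = (b + z·y)·y = (4.71 + 1.8×0.34)×0.34 = 1.809 m²
P = b + 2y√(1+z²) = 4.71 + 2×0.34×√(1+1.8²) = 6.110 m
R = A/P = 1.809/6.110 = 0.2961 m
Q = (1/n)·A·R^(2/3)·S^(1/2) = (1/0.034) × 1.809 × 0.2961^(2/3) × 0.0096^(1/2) = 2.317 m³/s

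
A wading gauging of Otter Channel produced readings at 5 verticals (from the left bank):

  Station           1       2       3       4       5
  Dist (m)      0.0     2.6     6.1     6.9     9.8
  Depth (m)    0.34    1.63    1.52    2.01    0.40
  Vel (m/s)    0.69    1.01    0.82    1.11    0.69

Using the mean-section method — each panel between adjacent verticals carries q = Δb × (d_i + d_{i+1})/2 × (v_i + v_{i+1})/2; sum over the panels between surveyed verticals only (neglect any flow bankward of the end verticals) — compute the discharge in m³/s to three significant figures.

Panel 1-2: Δb = 2.6 m, d̄ = (0.34+1.63)/2 = 0.985, v̄ = (0.69+1.01)/2 = 0.85 → q = 2.6×0.985×0.85 = 2.177 m³/s
Panel 2-3: Δb = 3.5 m, d̄ = (1.63+1.52)/2 = 1.575, v̄ = (1.01+0.82)/2 = 0.915 → q = 3.5×1.575×0.915 = 5.044 m³/s
Panel 3-4: Δb = 0.8 m, d̄ = (1.52+2.01)/2 = 1.765, v̄ = (0.82+1.11)/2 = 0.965 → q = 0.8×1.765×0.965 = 1.363 m³/s
Panel 4-5: Δb = 2.9 m, d̄ = (2.01+0.40)/2 = 1.205, v̄ = (1.11+0.69)/2 = 0.9 → q = 2.9×1.205×0.9 = 3.145 m³/s
Q = Σ q = 11.73 m³/s

11.7 m³/s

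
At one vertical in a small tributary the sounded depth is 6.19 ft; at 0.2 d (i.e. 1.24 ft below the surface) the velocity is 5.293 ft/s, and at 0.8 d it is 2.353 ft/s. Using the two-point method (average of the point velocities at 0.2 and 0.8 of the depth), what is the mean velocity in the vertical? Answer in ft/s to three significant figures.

3.82 ft/s

v̄ = (5.293 + 2.353) / 2 = 3.823 ft/s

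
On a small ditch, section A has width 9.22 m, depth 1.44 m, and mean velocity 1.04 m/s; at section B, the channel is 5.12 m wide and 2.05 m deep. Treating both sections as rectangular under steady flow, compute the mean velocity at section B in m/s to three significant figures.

Q = A₁V₁ = (9.22×1.44) × 1.04 = 13.81 m³/s
A₂ = 5.12 × 2.05 = 10.50 m²
V₂ = Q/A₂ = 13.81/10.50 = 1.316 m/s

1.32 m/s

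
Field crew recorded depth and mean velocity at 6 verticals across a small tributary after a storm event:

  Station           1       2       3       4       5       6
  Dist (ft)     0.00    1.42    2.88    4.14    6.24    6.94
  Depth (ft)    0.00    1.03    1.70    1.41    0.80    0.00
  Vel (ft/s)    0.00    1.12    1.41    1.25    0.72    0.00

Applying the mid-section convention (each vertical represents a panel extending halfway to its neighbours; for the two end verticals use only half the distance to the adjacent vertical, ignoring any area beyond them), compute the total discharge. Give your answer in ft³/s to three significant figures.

8.69 ft³/s

w_2 = (2.88 − 0.00)/2 = 1.44 ft; q_2 = 1.12 × 1.03 × 1.44 = 1.661 ft³/s
w_3 = (4.14 − 1.42)/2 = 1.36 ft; q_3 = 1.41 × 1.70 × 1.36 = 3.260 ft³/s
w_4 = (6.24 − 2.88)/2 = 1.68 ft; q_4 = 1.25 × 1.41 × 1.68 = 2.961 ft³/s
w_5 = (6.94 − 4.14)/2 = 1.4 ft; q_5 = 0.72 × 0.80 × 1.4 = 0.8064 ft³/s
Stations 1, 6 contribute zero (depth or velocity is 0).
Q = Σ qᵢ = 8.689 ft³/s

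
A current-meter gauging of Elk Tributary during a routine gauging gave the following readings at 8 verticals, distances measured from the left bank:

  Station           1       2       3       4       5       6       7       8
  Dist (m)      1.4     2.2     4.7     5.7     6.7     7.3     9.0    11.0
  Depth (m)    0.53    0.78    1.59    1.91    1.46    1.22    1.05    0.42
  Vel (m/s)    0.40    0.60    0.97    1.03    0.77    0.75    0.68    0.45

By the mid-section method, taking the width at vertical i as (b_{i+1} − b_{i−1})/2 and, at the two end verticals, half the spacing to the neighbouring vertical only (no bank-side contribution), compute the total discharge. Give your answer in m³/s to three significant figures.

8.98 m³/s

w_1 = (2.2 − 1.4)/2 = 0.4 m; q_1 = 0.40 × 0.53 × 0.4 = 0.08480 m³/s
w_2 = (4.7 − 1.4)/2 = 1.65 m; q_2 = 0.60 × 0.78 × 1.65 = 0.7722 m³/s
w_3 = (5.7 − 2.2)/2 = 1.75 m; q_3 = 0.97 × 1.59 × 1.75 = 2.699 m³/s
w_4 = (6.7 − 4.7)/2 = 1 m; q_4 = 1.03 × 1.91 × 1 = 1.967 m³/s
w_5 = (7.3 − 5.7)/2 = 0.8 m; q_5 = 0.77 × 1.46 × 0.8 = 0.8994 m³/s
w_6 = (9.0 − 6.7)/2 = 1.15 m; q_6 = 0.75 × 1.22 × 1.15 = 1.052 m³/s
w_7 = (11.0 − 7.3)/2 = 1.85 m; q_7 = 0.68 × 1.05 × 1.85 = 1.321 m³/s
w_8 = (11.0 − 9.0)/2 = 1 m; q_8 = 0.45 × 0.42 × 1 = 0.1890 m³/s
Q = Σ qᵢ = 8.985 m³/s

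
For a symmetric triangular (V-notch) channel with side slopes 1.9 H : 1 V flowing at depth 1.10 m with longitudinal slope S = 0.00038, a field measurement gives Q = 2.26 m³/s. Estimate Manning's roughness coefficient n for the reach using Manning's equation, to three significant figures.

0.0123

A = z·y² = 1.9×1.10² = 2.299 m²
P = 2y√(1+z²) = 2×1.10×√(1+1.9²) = 4.724 m
R = A/P = 2.299/4.724 = 0.4867 m
n = (1/Q)·A·R^(2/3)·S^(1/2) = (1/2.26) × 2.299 × 0.6187 × 0.01949 = 0.01227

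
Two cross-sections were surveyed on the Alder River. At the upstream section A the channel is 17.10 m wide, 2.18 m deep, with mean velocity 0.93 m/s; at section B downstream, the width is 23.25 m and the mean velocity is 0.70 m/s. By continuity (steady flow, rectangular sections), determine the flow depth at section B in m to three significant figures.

Q = A₁V₁ = (17.10×2.18) × 0.93 = 34.67 m³/s
d₂ = Q/(b₂ V₂) = 34.67/(23.25×0.70) = 2.130 m

2.13 m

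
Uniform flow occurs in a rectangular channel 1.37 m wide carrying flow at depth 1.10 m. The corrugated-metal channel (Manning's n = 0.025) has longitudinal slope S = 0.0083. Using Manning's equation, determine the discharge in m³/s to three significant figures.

3.09 m³/s

A = b·y = 1.37 × 1.10 = 1.507 m²
P = b + 2y = 1.37 + 2×1.10 = 3.570 m
R = A/P = 1.507/3.570 = 0.4221 m
Q = (1/n)·A·R^(2/3)·S^(1/2) = (1/0.025) × 1.507 × 0.4221^(2/3) × 0.0083^(1/2) = 3.090 m³/s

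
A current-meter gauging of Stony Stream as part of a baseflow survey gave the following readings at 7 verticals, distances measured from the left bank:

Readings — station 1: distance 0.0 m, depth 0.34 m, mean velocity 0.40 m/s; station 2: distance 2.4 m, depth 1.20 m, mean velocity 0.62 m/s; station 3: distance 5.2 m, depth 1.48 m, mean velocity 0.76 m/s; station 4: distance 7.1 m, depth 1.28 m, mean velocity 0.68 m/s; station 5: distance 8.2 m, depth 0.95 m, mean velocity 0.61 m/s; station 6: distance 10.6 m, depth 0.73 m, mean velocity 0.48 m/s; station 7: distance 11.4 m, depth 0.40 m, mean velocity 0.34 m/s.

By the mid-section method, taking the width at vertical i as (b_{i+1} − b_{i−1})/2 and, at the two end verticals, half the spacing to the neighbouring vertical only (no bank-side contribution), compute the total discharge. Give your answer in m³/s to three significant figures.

w_1 = (2.4 − 0.0)/2 = 1.2 m; q_1 = 0.40 × 0.34 × 1.2 = 0.1632 m³/s
w_2 = (5.2 − 0.0)/2 = 2.6 m; q_2 = 0.62 × 1.20 × 2.6 = 1.934 m³/s
w_3 = (7.1 − 2.4)/2 = 2.35 m; q_3 = 0.76 × 1.48 × 2.35 = 2.643 m³/s
w_4 = (8.2 − 5.2)/2 = 1.5 m; q_4 = 0.68 × 1.28 × 1.5 = 1.306 m³/s
w_5 = (10.6 − 7.1)/2 = 1.75 m; q_5 = 0.61 × 0.95 × 1.75 = 1.014 m³/s
w_6 = (11.4 − 8.2)/2 = 1.6 m; q_6 = 0.48 × 0.73 × 1.6 = 0.5606 m³/s
w_7 = (11.4 − 10.6)/2 = 0.4 m; q_7 = 0.34 × 0.40 × 0.4 = 0.05440 m³/s
Q = Σ qᵢ = 7.676 m³/s

7.68 m³/s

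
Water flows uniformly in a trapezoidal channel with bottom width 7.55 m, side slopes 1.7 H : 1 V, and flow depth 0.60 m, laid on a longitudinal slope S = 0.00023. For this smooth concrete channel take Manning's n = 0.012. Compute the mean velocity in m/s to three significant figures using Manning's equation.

A = (b + z·y)·y = (7.55 + 1.7×0.60)×0.60 = 5.142 m²
P = b + 2y√(1+z²) = 7.55 + 2×0.60×√(1+1.7²) = 9.917 m
R = A/P = 5.142/9.917 = 0.5185 m
Q = (1/n)·A·R^(2/3)·S^(1/2) = (1/0.012) × 5.142 × 0.5185^(2/3) × 0.00023^(1/2) = 4.194 m³/s
V = Q/A = 4.194/5.142 = 0.8157 m/s

0.816 m/s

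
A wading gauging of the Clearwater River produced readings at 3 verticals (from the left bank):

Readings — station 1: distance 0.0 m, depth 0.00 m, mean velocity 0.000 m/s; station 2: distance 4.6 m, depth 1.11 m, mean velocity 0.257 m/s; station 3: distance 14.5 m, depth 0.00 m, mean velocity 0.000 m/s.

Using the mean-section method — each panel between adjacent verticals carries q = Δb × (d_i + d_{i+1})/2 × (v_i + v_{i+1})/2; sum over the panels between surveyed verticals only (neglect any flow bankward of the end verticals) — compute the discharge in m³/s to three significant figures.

1.03 m³/s

Panel 1-2: Δb = 4.6 m, d̄ = (0.00+1.11)/2 = 0.555, v̄ = (0.000+0.257)/2 = 0.1285 → q = 4.6×0.555×0.1285 = 0.3281 m³/s
Panel 2-3: Δb = 9.9 m, d̄ = (1.11+0.00)/2 = 0.555, v̄ = (0.257+0.000)/2 = 0.1285 → q = 9.9×0.555×0.1285 = 0.7060 m³/s
Q = Σ q = 1.034 m³/s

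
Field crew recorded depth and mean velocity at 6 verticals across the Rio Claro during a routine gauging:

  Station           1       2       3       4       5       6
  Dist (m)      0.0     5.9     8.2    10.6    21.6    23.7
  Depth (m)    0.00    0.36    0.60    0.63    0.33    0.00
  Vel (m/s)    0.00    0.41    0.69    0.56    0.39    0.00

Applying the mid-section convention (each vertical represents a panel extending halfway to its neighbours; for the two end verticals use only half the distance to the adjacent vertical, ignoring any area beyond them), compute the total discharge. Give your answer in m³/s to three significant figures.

4.78 m³/s

w_2 = (8.2 − 0.0)/2 = 4.1 m; q_2 = 0.41 × 0.36 × 4.1 = 0.6052 m³/s
w_3 = (10.6 − 5.9)/2 = 2.35 m; q_3 = 0.69 × 0.60 × 2.35 = 0.9729 m³/s
w_4 = (21.6 − 8.2)/2 = 6.7 m; q_4 = 0.56 × 0.63 × 6.7 = 2.364 m³/s
w_5 = (23.7 − 10.6)/2 = 6.55 m; q_5 = 0.39 × 0.33 × 6.55 = 0.8430 m³/s
Stations 1, 6 contribute zero (depth or velocity is 0).
Q = Σ qᵢ = 4.785 m³/s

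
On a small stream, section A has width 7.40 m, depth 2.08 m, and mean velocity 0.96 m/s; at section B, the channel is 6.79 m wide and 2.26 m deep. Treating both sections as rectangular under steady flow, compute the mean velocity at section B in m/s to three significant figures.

0.963 m/s

Q = A₁V₁ = (7.40×2.08) × 0.96 = 14.78 m³/s
A₂ = 6.79 × 2.26 = 15.35 m²
V₂ = Q/A₂ = 14.78/15.35 = 0.9629 m/s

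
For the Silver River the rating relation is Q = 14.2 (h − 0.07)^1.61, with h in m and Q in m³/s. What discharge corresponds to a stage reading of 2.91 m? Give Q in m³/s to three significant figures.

Q = 14.2 × (2.91 − 0.07)^1.61 = 14.2 × 2.84^1.61 = 76.23 m³/s

76.2 m³/s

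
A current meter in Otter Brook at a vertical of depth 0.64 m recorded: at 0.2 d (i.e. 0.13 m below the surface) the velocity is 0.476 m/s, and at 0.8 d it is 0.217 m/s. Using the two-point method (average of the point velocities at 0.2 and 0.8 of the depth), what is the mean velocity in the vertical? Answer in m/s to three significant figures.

0.347 m/s

v̄ = (0.476 + 0.217) / 2 = 0.3465 m/s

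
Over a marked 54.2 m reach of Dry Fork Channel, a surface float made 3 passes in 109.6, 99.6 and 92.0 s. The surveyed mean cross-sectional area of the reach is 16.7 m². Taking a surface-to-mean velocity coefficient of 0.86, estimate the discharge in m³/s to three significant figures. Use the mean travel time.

7.75 m³/s

t̄ = (109.6 + 99.6 + 92.0) / 3 = 100.4 s
v_surface = L / t̄ = 54.2 / 100.4 = 0.5398 m/s
v_mean = 0.86 × 0.5398 = 0.4643 m/s
Q = A × v_mean = 16.7 × 0.4643 = 7.753 m³/s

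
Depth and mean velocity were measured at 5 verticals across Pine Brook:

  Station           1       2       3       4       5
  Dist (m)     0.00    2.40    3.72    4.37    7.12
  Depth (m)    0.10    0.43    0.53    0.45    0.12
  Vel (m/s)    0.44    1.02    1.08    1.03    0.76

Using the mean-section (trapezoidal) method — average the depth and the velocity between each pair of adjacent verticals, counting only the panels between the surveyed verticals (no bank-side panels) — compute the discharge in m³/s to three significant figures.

Panel 1-2: Δb = 2.4 m, d̄ = (0.10+0.43)/2 = 0.265, v̄ = (0.44+1.02)/2 = 0.73 → q = 2.4×0.265×0.73 = 0.4643 m³/s
Panel 2-3: Δb = 1.32 m, d̄ = (0.43+0.53)/2 = 0.48, v̄ = (1.02+1.08)/2 = 1.05 → q = 1.32×0.48×1.05 = 0.6653 m³/s
Panel 3-4: Δb = 0.65 m, d̄ = (0.53+0.45)/2 = 0.49, v̄ = (1.08+1.03)/2 = 1.055 → q = 0.65×0.49×1.055 = 0.3360 m³/s
Panel 4-5: Δb = 2.75 m, d̄ = (0.45+0.12)/2 = 0.285, v̄ = (1.03+0.76)/2 = 0.895 → q = 2.75×0.285×0.895 = 0.7015 m³/s
Q = Σ q = 2.167 m³/s

2.17 m³/s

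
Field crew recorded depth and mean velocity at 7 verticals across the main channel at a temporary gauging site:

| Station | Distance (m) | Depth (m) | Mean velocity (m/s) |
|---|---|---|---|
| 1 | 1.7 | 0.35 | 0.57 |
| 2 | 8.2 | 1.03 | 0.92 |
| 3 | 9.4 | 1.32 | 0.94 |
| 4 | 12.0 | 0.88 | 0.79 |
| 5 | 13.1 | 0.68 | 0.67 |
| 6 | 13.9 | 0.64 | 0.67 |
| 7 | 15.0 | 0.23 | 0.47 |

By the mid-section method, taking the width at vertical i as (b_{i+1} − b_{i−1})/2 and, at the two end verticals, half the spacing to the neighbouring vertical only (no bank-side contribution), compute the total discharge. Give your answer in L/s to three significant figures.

8840 L/s

w_1 = (8.2 − 1.7)/2 = 3.25 m; q_1 = 0.57 × 0.35 × 3.25 = 0.6484 m³/s
w_2 = (9.4 − 1.7)/2 = 3.85 m; q_2 = 0.92 × 1.03 × 3.85 = 3.648 m³/s
w_3 = (12.0 − 8.2)/2 = 1.9 m; q_3 = 0.94 × 1.32 × 1.9 = 2.358 m³/s
w_4 = (13.1 − 9.4)/2 = 1.85 m; q_4 = 0.79 × 0.88 × 1.85 = 1.286 m³/s
w_5 = (13.9 − 12.0)/2 = 0.95 m; q_5 = 0.67 × 0.68 × 0.95 = 0.4328 m³/s
w_6 = (15.0 − 13.1)/2 = 0.95 m; q_6 = 0.67 × 0.64 × 0.95 = 0.4074 m³/s
w_7 = (15.0 − 13.9)/2 = 0.55 m; q_7 = 0.47 × 0.23 × 0.55 = 0.05946 m³/s
Q = Σ qᵢ = 8.840 m³/s
= 8.840 × 1000 = 8840 L/s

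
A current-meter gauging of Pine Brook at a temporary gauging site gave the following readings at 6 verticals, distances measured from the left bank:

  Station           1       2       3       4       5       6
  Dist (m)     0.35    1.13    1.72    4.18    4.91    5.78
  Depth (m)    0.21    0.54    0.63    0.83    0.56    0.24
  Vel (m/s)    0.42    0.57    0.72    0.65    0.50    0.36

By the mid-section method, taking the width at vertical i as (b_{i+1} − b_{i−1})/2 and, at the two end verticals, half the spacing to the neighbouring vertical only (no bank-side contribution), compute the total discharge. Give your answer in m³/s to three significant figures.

2.06 m³/s

w_1 = (1.13 − 0.35)/2 = 0.39 m; q_1 = 0.42 × 0.21 × 0.39 = 0.03440 m³/s
w_2 = (1.72 − 0.35)/2 = 0.685 m; q_2 = 0.57 × 0.54 × 0.685 = 0.2108 m³/s
w_3 = (4.18 − 1.13)/2 = 1.525 m; q_3 = 0.72 × 0.63 × 1.525 = 0.6917 m³/s
w_4 = (4.91 − 1.72)/2 = 1.595 m; q_4 = 0.65 × 0.83 × 1.595 = 0.8605 m³/s
w_5 = (5.78 − 4.18)/2 = 0.8 m; q_5 = 0.50 × 0.56 × 0.8 = 0.2240 m³/s
w_6 = (5.78 − 4.91)/2 = 0.435 m; q_6 = 0.36 × 0.24 × 0.435 = 0.03758 m³/s
Q = Σ qᵢ = 2.059 m³/s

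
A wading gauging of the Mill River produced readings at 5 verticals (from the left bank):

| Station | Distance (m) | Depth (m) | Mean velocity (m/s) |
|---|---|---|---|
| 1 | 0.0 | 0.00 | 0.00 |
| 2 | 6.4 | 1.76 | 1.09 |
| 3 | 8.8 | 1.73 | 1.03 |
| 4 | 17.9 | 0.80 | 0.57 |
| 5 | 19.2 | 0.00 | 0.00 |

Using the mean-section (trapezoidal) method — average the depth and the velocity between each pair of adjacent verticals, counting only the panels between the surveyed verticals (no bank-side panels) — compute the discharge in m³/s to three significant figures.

Panel 1-2: Δb = 6.4 m, d̄ = (0.00+1.76)/2 = 0.88, v̄ = (0.00+1.09)/2 = 0.545 → q = 6.4×0.88×0.545 = 3.069 m³/s
Panel 2-3: Δb = 2.4 m, d̄ = (1.76+1.73)/2 = 1.745, v̄ = (1.09+1.03)/2 = 1.06 → q = 2.4×1.745×1.06 = 4.439 m³/s
Panel 3-4: Δb = 9.1 m, d̄ = (1.73+0.80)/2 = 1.265, v̄ = (1.03+0.57)/2 = 0.8 → q = 9.1×1.265×0.8 = 9.209 m³/s
Panel 4-5: Δb = 1.3 m, d̄ = (0.80+0.00)/2 = 0.4, v̄ = (0.57+0.00)/2 = 0.285 → q = 1.3×0.4×0.285 = 0.1482 m³/s
Q = Σ q = 16.87 m³/s

16.9 m³/s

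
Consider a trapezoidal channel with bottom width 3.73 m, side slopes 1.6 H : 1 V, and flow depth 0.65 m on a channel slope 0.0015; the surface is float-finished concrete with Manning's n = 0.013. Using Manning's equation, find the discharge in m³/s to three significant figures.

5.83 m³/s

A = (b + z·y)·y = (3.73 + 1.6×0.65)×0.65 = 3.101 m²
P = b + 2y√(1+z²) = 3.73 + 2×0.65×√(1+1.6²) = 6.183 m
R = A/P = 3.101/6.183 = 0.5015 m
Q = (1/n)·A·R^(2/3)·S^(1/2) = (1/0.013) × 3.101 × 0.5015^(2/3) × 0.0015^(1/2) = 5.830 m³/s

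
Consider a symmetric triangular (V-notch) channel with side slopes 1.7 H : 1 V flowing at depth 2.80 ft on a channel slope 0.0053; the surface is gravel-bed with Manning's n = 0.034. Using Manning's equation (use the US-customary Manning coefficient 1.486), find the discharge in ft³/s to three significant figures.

48.1 ft³/s

A = z·y² = 1.7×2.80² = 13.33 ft²
P = 2y√(1+z²) = 2×2.80×√(1+1.7²) = 11.04 ft
R = A/P = 13.33/11.04 = 1.207 ft
Q = (1.486/n)·A·R^(2/3)·S^(1/2) = (1.486/0.034) × 13.33 × 1.207^(2/3) × 0.0053^(1/2) = 48.07 ft³/s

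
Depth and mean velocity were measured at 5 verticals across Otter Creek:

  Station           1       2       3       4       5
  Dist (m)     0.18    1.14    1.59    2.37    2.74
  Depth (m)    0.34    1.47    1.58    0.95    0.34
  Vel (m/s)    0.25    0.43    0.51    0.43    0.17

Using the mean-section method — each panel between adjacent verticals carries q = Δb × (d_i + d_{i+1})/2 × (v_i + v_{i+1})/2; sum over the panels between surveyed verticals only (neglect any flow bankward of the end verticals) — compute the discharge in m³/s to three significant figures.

1.15 m³/s

Panel 1-2: Δb = 0.96 m, d̄ = (0.34+1.47)/2 = 0.905, v̄ = (0.25+0.43)/2 = 0.34 → q = 0.96×0.905×0.34 = 0.2954 m³/s
Panel 2-3: Δb = 0.45 m, d̄ = (1.47+1.58)/2 = 1.525, v̄ = (0.43+0.51)/2 = 0.47 → q = 0.45×1.525×0.47 = 0.3225 m³/s
Panel 3-4: Δb = 0.78 m, d̄ = (1.58+0.95)/2 = 1.265, v̄ = (0.51+0.43)/2 = 0.47 → q = 0.78×1.265×0.47 = 0.4637 m³/s
Panel 4-5: Δb = 0.37 m, d̄ = (0.95+0.34)/2 = 0.645, v̄ = (0.43+0.17)/2 = 0.3 → q = 0.37×0.645×0.3 = 0.07160 m³/s
Q = Σ q = 1.153 m³/s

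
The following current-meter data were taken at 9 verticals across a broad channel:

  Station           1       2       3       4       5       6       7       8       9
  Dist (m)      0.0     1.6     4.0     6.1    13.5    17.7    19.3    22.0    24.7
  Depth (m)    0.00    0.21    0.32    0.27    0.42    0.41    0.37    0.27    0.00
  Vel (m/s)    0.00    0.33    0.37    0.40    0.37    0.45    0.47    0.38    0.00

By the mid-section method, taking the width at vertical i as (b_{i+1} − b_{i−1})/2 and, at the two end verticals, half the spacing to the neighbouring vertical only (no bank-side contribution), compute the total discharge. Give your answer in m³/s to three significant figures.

3.01 m³/s

w_2 = (4.0 − 0.0)/2 = 2 m; q_2 = 0.33 × 0.21 × 2 = 0.1386 m³/s
w_3 = (6.1 − 1.6)/2 = 2.25 m; q_3 = 0.37 × 0.32 × 2.25 = 0.2664 m³/s
w_4 = (13.5 − 4.0)/2 = 4.75 m; q_4 = 0.40 × 0.27 × 4.75 = 0.5130 m³/s
w_5 = (17.7 − 6.1)/2 = 5.8 m; q_5 = 0.37 × 0.42 × 5.8 = 0.9013 m³/s
w_6 = (19.3 − 13.5)/2 = 2.9 m; q_6 = 0.45 × 0.41 × 2.9 = 0.5351 m³/s
w_7 = (22.0 − 17.7)/2 = 2.15 m; q_7 = 0.47 × 0.37 × 2.15 = 0.3739 m³/s
w_8 = (24.7 − 19.3)/2 = 2.7 m; q_8 = 0.38 × 0.27 × 2.7 = 0.2770 m³/s
Stations 1, 9 contribute zero (depth or velocity is 0).
Q = Σ qᵢ = 3.005 m³/s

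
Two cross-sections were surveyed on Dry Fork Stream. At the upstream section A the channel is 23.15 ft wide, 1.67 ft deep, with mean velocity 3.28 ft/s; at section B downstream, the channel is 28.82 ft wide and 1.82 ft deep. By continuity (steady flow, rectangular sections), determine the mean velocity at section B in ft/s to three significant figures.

2.42 ft/s

Q = A₁V₁ = (23.15×1.67) × 3.28 = 126.8 ft³/s
A₂ = 28.82 × 1.82 = 52.45 ft²
V₂ = Q/A₂ = 126.8/52.45 = 2.418 ft/s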